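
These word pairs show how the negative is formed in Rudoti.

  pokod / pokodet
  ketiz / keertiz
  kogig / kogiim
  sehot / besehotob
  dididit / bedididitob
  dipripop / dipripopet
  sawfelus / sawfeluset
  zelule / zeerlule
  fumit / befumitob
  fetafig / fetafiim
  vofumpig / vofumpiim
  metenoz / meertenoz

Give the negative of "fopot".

"fopot" ends in -t. The stems ending in -t (dididit → bedididitob, fumit → befumitob, sehot → besehotob) add be- … -ob around the stem.
So fopot → befopotob.

befopotob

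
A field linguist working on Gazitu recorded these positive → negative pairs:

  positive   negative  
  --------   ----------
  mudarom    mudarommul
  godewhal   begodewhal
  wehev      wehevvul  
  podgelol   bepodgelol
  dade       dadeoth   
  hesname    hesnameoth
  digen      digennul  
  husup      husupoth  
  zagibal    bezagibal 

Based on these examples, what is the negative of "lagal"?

podgelol and mudarom both have last vowel 'o' yet inflect differently (bepodgelol, mudarommul), so the last vowel is not what conditions the rule; the final letter is.
"lagal" ends in -l. The stems ending in -l (zagibal → bezagibal, godewhal → begodewhal, podgelol → bepodgelol) add the prefix be-.
The other patterns: stems ending in -e or -p add -oth; stems ending in -m, -n or -v double the final consonant and add -ul.
So lagal → belagal.

belagal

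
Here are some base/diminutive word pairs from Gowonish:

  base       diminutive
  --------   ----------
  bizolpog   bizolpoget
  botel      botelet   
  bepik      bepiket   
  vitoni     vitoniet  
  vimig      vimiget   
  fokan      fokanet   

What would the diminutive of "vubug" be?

Every pair shown (bizolpog → bizolpoget, botel → botelet, bepik → bepiket, …) follows the same rule: add -et.
So vubug → vubuget.

vubuget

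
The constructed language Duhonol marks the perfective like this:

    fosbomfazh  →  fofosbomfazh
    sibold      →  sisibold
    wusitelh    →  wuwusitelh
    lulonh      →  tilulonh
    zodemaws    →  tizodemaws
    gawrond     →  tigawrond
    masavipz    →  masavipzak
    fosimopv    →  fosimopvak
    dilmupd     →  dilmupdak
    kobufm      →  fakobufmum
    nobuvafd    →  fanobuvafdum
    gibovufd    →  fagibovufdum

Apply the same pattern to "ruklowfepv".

ruklowfepvak

fosbomfazh and lulonh both end in -h yet inflect differently (fofosbomfazh, tilulonh), so the final letter is not what conditions the rule; the second-to-last letter is.
"ruklowfepv" has second-to-last letter 'p'. The stems whose second-to-last letter is 'p' (masavipz → masavipzak, fosimopv → fosimopvak, dilmupd → dilmupdak) add -ak.
The other patterns: stems whose second-to-last letter is 'l' or 'z' repeat the first consonant+vowel as a prefix; stems whose second-to-last letter is 'n' or 'w' add the prefix ti-; stems whose second-to-last letter is 'f' add fa- … -um around the stem.
So ruklowfepv → ruklowfepvak.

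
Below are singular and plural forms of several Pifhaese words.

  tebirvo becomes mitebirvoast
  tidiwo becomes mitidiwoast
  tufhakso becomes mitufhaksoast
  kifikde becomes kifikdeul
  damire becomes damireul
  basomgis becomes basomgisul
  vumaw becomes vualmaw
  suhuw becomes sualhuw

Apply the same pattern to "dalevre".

"dalevre" ends in -e. The stems ending in -e (kifikde → kifikdeul, damire → damireul) add -ul.
So dalevre → dalevreul.

dalevreul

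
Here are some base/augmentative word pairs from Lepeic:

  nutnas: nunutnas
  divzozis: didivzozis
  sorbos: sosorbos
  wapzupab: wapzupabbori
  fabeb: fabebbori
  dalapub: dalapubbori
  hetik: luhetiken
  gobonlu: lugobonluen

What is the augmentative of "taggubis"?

"taggubis" ends in -s. The stems ending in -s (nutnas → nunutnas, divzozis → didivzozis, sorbos → sosorbos) repeat the first consonant+vowel as a prefix.
The other patterns: stems ending in -b double the final consonant and add -ori; stems ending in -k or -u add lu- … -en around the stem.
So taggubis → tataggubis.

tataggubis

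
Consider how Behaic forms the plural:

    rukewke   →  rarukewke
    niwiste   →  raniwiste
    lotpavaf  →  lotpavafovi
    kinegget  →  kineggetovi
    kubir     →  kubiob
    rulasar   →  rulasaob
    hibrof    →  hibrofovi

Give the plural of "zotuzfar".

rulasar and lotpavaf both have last vowel 'a' yet inflect differently (rulasaob, lotpavafovi), so the last vowel is not what conditions the rule; the final letter is.
"zotuzfar" ends in -r. The stems ending in -r (rulasar → rulasaob, kubir → kubiob) drop the final letter and add -ob.
The other patterns: stems ending in -e add the prefix ra-; stems ending in -f or -t add -ovi.
So zotuzfar → zotuzfaob.

zotuzfaob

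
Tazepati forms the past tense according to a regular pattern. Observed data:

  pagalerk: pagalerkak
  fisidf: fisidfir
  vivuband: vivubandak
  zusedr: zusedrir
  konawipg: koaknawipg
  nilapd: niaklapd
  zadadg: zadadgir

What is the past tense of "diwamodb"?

"diwamodb" has second-to-last letter 'd'. The stems whose second-to-last letter is 'd' (zusedr → zusedrir, fisidf → fisidfir, zadadg → zadadgir) add -ir.
So diwamodb → diwamodbir.

diwamodbir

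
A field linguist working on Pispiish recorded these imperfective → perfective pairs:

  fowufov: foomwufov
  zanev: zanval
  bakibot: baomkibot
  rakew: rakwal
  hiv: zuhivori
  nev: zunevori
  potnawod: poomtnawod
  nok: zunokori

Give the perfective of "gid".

zugidori

"gid" has 1 vowel. The stems with 1 vowel (nok → zunokori, nev → zunevori, hiv → zuhivori) add zu- … -ori around the stem.
The other patterns: stems with 2 vowels delete the last vowel and add -al; stems with 3 vowels insert -om- after the first vowel.
So gid → zugidori.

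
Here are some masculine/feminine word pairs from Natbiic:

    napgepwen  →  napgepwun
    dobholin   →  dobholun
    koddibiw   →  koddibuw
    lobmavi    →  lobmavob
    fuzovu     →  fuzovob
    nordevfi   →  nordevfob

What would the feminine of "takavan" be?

dobholin and lobmavi both have last vowel 'i' yet inflect differently (dobholun, lobmavob), so the last vowel is not what conditions the rule; whether the stem ends in a vowel or a consonant is.
"takavan" ends in a consonant. The stems ending in a consonant (napgepwen → napgepwun, dobholin → dobholun, koddibiw → koddibuw) change the last vowel to 'u'.
So takavan → takavun.

takavun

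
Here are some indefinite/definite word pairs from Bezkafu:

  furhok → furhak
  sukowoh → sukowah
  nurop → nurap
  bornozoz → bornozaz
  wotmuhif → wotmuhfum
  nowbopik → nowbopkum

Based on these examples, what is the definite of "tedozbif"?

furhok and nowbopik both end in -k yet inflect differently (furhak, nowbopkum), so the final letter is not what conditions the rule; the last vowel is.
"tedozbif" has last vowel 'i'. The stems whose last vowel is 'i' (wotmuhif → wotmuhfum, nowbopik → nowbopkum) delete the last vowel and add -um.
So tedozbif → tedozbfum.

tedozbfum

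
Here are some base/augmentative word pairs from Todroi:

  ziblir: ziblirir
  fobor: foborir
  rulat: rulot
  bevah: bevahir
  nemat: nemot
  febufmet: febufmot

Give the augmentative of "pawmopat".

"pawmopat" ends in -t. The stems ending in -t (rulat → rulot, febufmet → febufmot, nemat → nemot) change the last vowel to 'o'.
The other pattern: stems ending in -h or -r add -ir.
So pawmopat → pawmopot.

pawmopot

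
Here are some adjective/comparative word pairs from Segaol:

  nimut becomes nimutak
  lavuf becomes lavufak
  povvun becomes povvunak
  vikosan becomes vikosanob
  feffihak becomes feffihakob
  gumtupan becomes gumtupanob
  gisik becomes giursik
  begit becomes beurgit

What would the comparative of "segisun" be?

segisunak

povvun and vikosan both end in -n yet inflect differently (povvunak, vikosanob), so the final letter is not what conditions the rule; the last vowel is.
"segisun" has last vowel 'u'. The stems whose last vowel is 'u' (nimut → nimutak, lavuf → lavufak, povvun → povvunak) add -ak.
The other patterns: stems whose last vowel is 'a' add -ob; stems whose last vowel is 'i' insert -ur- after the first vowel.
So segisun → segisunak.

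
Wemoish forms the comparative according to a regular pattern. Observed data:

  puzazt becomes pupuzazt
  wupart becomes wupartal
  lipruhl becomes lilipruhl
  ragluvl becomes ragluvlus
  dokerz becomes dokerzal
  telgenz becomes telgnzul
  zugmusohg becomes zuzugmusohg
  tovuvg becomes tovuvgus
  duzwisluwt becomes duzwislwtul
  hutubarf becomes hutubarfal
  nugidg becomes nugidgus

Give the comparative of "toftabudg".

toftabudgus

telgenz and dokerz both end in -z yet inflect differently (telgnzul, dokerzal), so the final letter is not what conditions the rule; the second-to-last letter is.
"toftabudg" has second-to-last letter 'd'. The one such stem in the data (nugidg → nugidgus) adds -us, so the same rule applies.
The other patterns: stems whose second-to-last letter is 'n' or 'w' delete the last vowel and add -ul; stems whose second-to-last letter is 'r' add -al; stems whose second-to-last letter is 'h' or 'z' repeat the first consonant+vowel as a prefix.
So toftabudg → toftabudgus.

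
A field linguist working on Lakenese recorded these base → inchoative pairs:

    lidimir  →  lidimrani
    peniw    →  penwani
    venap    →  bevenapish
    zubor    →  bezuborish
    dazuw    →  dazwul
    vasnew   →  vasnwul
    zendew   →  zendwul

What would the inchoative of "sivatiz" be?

lidimir and zubor both end in -r yet inflect differently (lidimrani, bezuborish), so the final letter is not what conditions the rule; the last vowel is.
"sivatiz" has last vowel 'i'. The stems whose last vowel is 'i' (lidimir → lidimrani, peniw → penwani) delete the last vowel and add -ani.
So sivatiz → sivatzani.

sivatzani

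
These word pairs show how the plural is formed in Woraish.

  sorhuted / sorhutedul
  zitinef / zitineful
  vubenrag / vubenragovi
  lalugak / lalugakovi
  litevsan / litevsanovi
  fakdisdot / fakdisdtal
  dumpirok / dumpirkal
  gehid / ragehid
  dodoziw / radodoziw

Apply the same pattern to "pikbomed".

"pikbomed" has last vowel 'e'. The stems whose last vowel is 'e' (sorhuted → sorhutedul, zitinef → zitineful) add -ul.
So pikbomed → pikbomedul.

pikbomedul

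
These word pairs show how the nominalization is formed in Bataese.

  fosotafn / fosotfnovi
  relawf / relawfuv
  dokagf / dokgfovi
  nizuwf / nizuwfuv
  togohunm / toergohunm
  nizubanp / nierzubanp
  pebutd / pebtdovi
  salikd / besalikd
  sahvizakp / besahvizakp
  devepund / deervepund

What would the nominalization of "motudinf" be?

nizubanp and sahvizakp both end in -p yet inflect differently (nierzubanp, besahvizakp), so the final letter is not what conditions the rule; the second-to-last letter is.
"motudinf" has second-to-last letter 'n'. The stems whose second-to-last letter is 'n' (nizubanp → nierzubanp, togohunm → toergohunm, devepund → deervepund) insert -er- after the first vowel.
The other patterns: stems whose second-to-last letter is 'w' add -uv; stems whose second-to-last letter is 'k' add the prefix be-; stems whose second-to-last letter is 'f', 'g' or 't' delete the last vowel and add -ovi.
So motudinf → moertudinf.

moertudinf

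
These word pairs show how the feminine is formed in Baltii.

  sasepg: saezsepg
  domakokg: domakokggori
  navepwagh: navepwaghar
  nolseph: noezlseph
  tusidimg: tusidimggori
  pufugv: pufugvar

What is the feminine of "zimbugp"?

zimbugpar

navepwagh and nolseph both end in -h yet inflect differently (navepwaghar, noezlseph), so the final letter is not what conditions the rule; the second-to-last letter is.
"zimbugp" has second-to-last letter 'g'. The stems whose second-to-last letter is 'g' (navepwagh → navepwaghar, pufugv → pufugvar) add -ar.
So zimbugp → zimbugpar.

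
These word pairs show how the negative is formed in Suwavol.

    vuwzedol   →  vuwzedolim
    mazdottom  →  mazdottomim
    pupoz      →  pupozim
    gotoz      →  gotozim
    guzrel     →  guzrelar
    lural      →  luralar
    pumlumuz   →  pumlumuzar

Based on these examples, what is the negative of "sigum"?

vuwzedol and guzrel both end in -l yet inflect differently (vuwzedolim, guzrelar), so the final letter is not what conditions the rule; the last vowel is.
"sigum" has last vowel 'u'. The one such stem in the data (pumlumuz → pumlumuzar) adds -ar, so the same rule applies.
So sigum → sigumar.

sigumar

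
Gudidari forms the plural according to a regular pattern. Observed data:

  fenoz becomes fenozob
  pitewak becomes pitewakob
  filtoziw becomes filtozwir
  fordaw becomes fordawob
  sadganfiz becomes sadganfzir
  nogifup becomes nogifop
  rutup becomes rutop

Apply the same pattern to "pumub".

pumob

sadganfiz and fenoz both end in -z yet inflect differently (sadganfzir, fenozob), so the final letter is not what conditions the rule; the last vowel is.
"pumub" has last vowel 'u'. The stems whose last vowel is 'u' (nogifup → nogifop, rutup → rutop) change the last vowel to 'o'.
So pumub → pumob.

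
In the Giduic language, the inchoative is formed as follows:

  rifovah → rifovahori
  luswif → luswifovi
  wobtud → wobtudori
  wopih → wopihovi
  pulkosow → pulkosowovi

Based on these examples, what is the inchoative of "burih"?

burihovi

wopih and rifovah both end in -h yet inflect differently (wopihovi, rifovahori), so the final letter is not what conditions the rule; the last vowel is.
"burih" has last vowel 'i'. The stems whose last vowel is 'i' (luswif → luswifovi, wopih → wopihovi) add -ovi.
The other pattern: stems whose last vowel is 'a' or 'u' add -ori.
So burih → burihovi.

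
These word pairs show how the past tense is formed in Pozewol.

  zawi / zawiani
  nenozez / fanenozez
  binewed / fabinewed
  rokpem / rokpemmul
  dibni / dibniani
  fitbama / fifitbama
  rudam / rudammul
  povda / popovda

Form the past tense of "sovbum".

sovbummul

rudam and fitbama both have last vowel 'a' yet inflect differently (rudammul, fifitbama), so the last vowel is not what conditions the rule; the final letter is.
"sovbum" ends in -m. The stems ending in -m (rokpem → rokpemmul, rudam → rudammul) double the final consonant and add -ul.
The other patterns: stems ending in -i add -ani; stems ending in -a repeat the first consonant+vowel as a prefix; stems ending in -d or -z add the prefix fa-.
So sovbum → sovbummul.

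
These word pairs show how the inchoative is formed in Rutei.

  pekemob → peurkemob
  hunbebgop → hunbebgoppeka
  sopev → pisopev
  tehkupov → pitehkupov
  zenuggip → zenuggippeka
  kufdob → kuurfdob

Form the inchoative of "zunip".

"zunip" ends in -p. The stems ending in -p (zenuggip → zenuggippeka, hunbebgop → hunbebgoppeka) double the final consonant and add -eka.
The other patterns: stems ending in -b insert -ur- after the first vowel; stems ending in -v add the prefix pi-.
So zunip → zunippeka.

zunippeka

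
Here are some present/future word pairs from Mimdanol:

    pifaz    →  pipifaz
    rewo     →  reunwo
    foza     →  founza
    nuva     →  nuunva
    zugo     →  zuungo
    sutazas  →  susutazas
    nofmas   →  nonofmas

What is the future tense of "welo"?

"welo" ends in a vowel. The stems ending in a vowel (nuva → nuunva, foza → founza, rewo → reunwo) insert -un- after the first vowel.
The other pattern: stems ending in a consonant repeat the first consonant+vowel as a prefix.
So welo → weunlo.

weunlo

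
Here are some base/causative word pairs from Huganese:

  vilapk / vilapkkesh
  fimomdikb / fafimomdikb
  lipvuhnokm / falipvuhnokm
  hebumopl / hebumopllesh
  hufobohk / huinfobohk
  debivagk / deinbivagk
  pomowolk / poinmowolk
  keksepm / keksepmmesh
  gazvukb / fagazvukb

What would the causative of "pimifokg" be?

keksepm and lipvuhnokm both end in -m yet inflect differently (keksepmmesh, falipvuhnokm), so the final letter is not what conditions the rule; the second-to-last letter is.
"pimifokg" has second-to-last letter 'k'. The stems whose second-to-last letter is 'k' (fimomdikb → fafimomdikb, gazvukb → fagazvukb, lipvuhnokm → falipvuhnokm) add the prefix fa-.
The other patterns: stems whose second-to-last letter is 'p' double the final consonant and add -esh; stems whose second-to-last letter is 'g', 'h' or 'l' insert -in- after the first vowel.
So pimifokg → fapimifokg.

fapimifokg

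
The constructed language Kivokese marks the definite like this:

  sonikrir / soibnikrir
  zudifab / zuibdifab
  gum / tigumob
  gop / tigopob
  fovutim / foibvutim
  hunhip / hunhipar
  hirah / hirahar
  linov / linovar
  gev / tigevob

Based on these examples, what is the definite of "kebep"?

gop and hunhip both end in -p yet inflect differently (tigopob, hunhipar), so the final letter is not what conditions the rule; the number of vowels is.
"kebep" has 2 vowels. The stems with 2 vowels (hunhip → hunhipar, hirah → hirahar, linov → linovar) add -ar.
The other patterns: stems with 1 vowel add ti- … -ob around the stem; stems with 3 vowels insert -ib- after the first vowel.
So kebep → kebepar.

kebepar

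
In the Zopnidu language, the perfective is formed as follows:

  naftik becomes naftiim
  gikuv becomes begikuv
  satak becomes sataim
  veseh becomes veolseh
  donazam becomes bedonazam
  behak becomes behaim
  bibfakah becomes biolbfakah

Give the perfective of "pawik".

pawiim

satak and bibfakah both have last vowel 'a' yet inflect differently (sataim, biolbfakah), so the last vowel is not what conditions the rule; the final letter is.
"pawik" ends in -k. The stems ending in -k (naftik → naftiim, satak → sataim, behak → behaim) drop the final letter and add -im.
The other patterns: stems ending in -h insert -ol- after the first vowel; stems ending in -m or -v add the prefix be-.
So pawik → pawiim.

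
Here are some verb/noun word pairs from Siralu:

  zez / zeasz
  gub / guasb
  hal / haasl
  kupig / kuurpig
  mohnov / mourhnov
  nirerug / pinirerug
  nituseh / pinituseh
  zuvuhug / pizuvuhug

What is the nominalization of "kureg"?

kupig and nirerug both end in -g yet inflect differently (kuurpig, pinirerug), so the final letter is not what conditions the rule; the number of vowels is.
"kureg" has 2 vowels. The stems with 2 vowels (kupig → kuurpig, mohnov → mourhnov) insert -ur- after the first vowel.
The other patterns: stems with 1 vowel insert -as- after the first vowel; stems with 3 vowels add the prefix pi-.
So kureg → kuurreg.

kuurreg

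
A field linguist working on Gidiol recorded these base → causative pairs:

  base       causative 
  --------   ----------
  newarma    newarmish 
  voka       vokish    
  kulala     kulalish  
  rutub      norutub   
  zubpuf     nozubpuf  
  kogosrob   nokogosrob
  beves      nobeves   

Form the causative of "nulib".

nonulib

kulala and kogosrob both begin with k- yet inflect differently (kulalish, nokogosrob), so the first letter is not what conditions the rule; the final letter is.
"nulib" ends in -b. The stems ending in -b (rutub → norutub, kogosrob → nokogosrob) add the prefix no-.
The other pattern: stems ending in -a drop the final letter and add -ish.
So nulib → nonulib.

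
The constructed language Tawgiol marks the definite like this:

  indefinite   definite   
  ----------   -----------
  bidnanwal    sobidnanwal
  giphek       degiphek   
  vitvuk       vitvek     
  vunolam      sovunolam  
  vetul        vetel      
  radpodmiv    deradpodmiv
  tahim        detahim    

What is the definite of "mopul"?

bidnanwal and vetul both end in -l yet inflect differently (sobidnanwal, vetel), so the final letter is not what conditions the rule; the last vowel is.
"mopul" has last vowel 'u'. The stems whose last vowel is 'u' (vitvuk → vitvek, vetul → vetel) change the last vowel to 'e'.
The other patterns: stems whose last vowel is 'a' add the prefix so-; stems whose last vowel is 'e' or 'i' add the prefix de-.
So mopul → mopel.

mopel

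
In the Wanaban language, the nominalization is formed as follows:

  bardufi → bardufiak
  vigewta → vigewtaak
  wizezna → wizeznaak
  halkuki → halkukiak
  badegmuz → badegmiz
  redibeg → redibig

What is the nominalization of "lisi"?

"lisi" ends in a vowel. The stems ending in a vowel (bardufi → bardufiak, vigewta → vigewtaak, wizezna → wizeznaak) add -ak.
The other pattern: stems ending in a consonant change the last vowel to 'i'.
So lisi → lisiak.

lisiak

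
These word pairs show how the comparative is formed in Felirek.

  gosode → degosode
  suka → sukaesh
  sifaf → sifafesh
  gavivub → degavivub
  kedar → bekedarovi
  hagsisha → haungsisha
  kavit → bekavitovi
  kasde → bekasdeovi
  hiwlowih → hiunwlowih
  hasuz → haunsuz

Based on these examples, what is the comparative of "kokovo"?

bekokovoovi

gosode and kasde both end in -e yet inflect differently (degosode, bekasdeovi), so the final letter is not what conditions the rule; the first letter is.
"kokovo" begins with k-. The stems beginning with k- (kasde → bekasdeovi, kavit → bekavitovi, kedar → bekedarovi) add be- … -ovi around the stem.
The other patterns: stems beginning with g- add the prefix de-; stems beginning with h- insert -un- after the first vowel; stems beginning with s- add -esh.
So kokovo → bekokovoovi.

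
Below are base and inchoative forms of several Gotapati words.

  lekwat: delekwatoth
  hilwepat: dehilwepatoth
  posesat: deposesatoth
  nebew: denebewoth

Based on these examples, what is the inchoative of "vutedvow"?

devutedvowoth

Every pair shown (lekwat → delekwatoth, hilwepat → dehilwepatoth, posesat → deposesatoth, …) follows the same rule: add de- … -oth around the stem.
So vutedvow → devutedvowoth.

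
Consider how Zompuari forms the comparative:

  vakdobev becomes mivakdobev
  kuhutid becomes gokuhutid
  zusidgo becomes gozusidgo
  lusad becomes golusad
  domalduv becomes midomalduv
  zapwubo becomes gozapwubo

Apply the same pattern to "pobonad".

gopobonad

vakdobev and zusidgo both have 3 vowels yet inflect differently (mivakdobev, gozusidgo), so the number of vowels is not what conditions the rule; the final letter is.
"pobonad" ends in -d. The stems ending in -d (lusad → golusad, kuhutid → gokuhutid) add the prefix go-.
The other pattern: stems ending in -v add the prefix mi-.
So pobonad → gopobonad.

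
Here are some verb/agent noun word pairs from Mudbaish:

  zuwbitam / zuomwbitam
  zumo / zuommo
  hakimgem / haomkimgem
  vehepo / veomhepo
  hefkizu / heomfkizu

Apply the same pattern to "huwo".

Every pair shown (zuwbitam → zuomwbitam, zumo → zuommo, hakimgem → haomkimgem, …) follows the same rule: insert -om- after the first vowel.
So huwo → huomwo.

huomwo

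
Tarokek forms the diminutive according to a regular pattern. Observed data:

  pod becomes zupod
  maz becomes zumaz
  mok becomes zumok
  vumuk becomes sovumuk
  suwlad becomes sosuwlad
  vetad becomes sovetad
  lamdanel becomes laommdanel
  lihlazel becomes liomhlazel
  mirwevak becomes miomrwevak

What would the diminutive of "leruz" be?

soleruz

mok and vumuk both end in -k yet inflect differently (zumok, sovumuk), so the final letter is not what conditions the rule; the number of vowels is.
"leruz" has 2 vowels. The stems with 2 vowels (vumuk → sovumuk, suwlad → sosuwlad, vetad → sovetad) add the prefix so-.
The other patterns: stems with 1 vowel add the prefix zu-; stems with 3 vowels insert -om- after the first vowel.
So leruz → soleruz.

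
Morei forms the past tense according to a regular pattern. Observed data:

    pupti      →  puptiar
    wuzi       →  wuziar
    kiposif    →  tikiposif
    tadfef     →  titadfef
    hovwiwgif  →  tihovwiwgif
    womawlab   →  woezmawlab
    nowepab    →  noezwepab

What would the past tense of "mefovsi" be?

"mefovsi" ends in -i. The stems ending in -i (pupti → puptiar, wuzi → wuziar) add -ar.
So mefovsi → mefovsiar.

mefovsiar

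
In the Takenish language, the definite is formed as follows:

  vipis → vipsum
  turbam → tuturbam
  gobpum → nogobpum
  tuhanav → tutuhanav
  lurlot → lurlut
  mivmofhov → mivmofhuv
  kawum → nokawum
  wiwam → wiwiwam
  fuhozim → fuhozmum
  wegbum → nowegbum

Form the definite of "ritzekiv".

"ritzekiv" has last vowel 'i'. The stems whose last vowel is 'i' (fuhozim → fuhozmum, vipis → vipsum) delete the last vowel and add -um.
The other patterns: stems whose last vowel is 'u' add the prefix no-; stems whose last vowel is 'o' change the last vowel to 'u'; stems whose last vowel is 'a' repeat the first consonant+vowel as a prefix.
So ritzekiv → ritzekvum.

ritzekvum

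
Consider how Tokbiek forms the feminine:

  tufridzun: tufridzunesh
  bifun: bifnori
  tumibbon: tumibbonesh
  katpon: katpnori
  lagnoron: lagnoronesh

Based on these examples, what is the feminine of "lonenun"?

lonenunesh

katpon and tufridzun both end in -n yet inflect differently (katpnori, tufridzunesh), so the final letter is not what conditions the rule; the number of vowels is.
"lonenun" has 3 vowels. The stems with 3 vowels (tufridzun → tufridzunesh, tumibbon → tumibbonesh, lagnoron → lagnoronesh) add -esh.
So lonenun → lonenunesh.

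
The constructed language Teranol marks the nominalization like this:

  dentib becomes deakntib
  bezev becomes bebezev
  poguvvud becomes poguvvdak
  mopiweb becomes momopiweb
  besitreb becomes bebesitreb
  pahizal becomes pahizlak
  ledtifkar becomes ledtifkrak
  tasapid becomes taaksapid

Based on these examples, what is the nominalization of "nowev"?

poguvvud and tasapid both end in -d yet inflect differently (poguvvdak, taaksapid), so the final letter is not what conditions the rule; the last vowel is.
"nowev" has last vowel 'e'. The stems whose last vowel is 'e' (mopiweb → momopiweb, besitreb → bebesitreb, bezev → bebezev) repeat the first consonant+vowel as a prefix.
The other patterns: stems whose last vowel is 'a' or 'u' delete the last vowel and add -ak; stems whose last vowel is 'i' insert -ak- after the first vowel.
So nowev → nonowev.

nonowev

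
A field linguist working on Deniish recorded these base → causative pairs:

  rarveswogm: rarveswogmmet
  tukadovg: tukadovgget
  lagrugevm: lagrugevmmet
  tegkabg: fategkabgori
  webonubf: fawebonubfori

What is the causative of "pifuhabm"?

fapifuhabmori

tegkabg and tukadovg both end in -g yet inflect differently (fategkabgori, tukadovgget), so the final letter is not what conditions the rule; the second-to-last letter is.
"pifuhabm" has second-to-last letter 'b'. The stems whose second-to-last letter is 'b' (tegkabg → fategkabgori, webonubf → fawebonubfori) add fa- … -ori around the stem.
The other pattern: stems whose second-to-last letter is 'g' or 'v' double the final consonant and add -et.
So pifuhabm → fapifuhabmori.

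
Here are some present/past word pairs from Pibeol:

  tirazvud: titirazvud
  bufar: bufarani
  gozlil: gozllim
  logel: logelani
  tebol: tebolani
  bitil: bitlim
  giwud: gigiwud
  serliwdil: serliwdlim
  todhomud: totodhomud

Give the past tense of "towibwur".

totowibwur

"towibwur" has last vowel 'u'. The stems whose last vowel is 'u' (giwud → gigiwud, todhomud → totodhomud, tirazvud → titirazvud) repeat the first consonant+vowel as a prefix.
The other patterns: stems whose last vowel is 'i' delete the last vowel and add -im; stems whose last vowel is 'a', 'e' or 'o' add -ani.
So towibwur → totowibwur.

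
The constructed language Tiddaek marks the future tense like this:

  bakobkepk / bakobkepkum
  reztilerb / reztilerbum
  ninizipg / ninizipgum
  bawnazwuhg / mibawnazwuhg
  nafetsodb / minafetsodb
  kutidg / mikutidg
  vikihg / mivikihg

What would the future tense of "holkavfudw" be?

ninizipg and bawnazwuhg both end in -g yet inflect differently (ninizipgum, mibawnazwuhg), so the final letter is not what conditions the rule; the second-to-last letter is.
"holkavfudw" has second-to-last letter 'd'. The stems whose second-to-last letter is 'd' (nafetsodb → minafetsodb, kutidg → mikutidg) add the prefix mi-.
So holkavfudw → miholkavfudw.

miholkavfudw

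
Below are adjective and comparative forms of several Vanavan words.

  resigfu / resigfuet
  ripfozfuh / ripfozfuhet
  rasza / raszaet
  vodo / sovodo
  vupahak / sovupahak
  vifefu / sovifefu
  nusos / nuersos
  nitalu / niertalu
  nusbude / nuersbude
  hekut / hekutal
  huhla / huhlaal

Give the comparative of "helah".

helahal

resigfu and vifefu both end in -u yet inflect differently (resigfuet, sovifefu), so the final letter is not what conditions the rule; the first letter is.
"helah" begins with h-. The stems beginning with h- (hekut → hekutal, huhla → huhlaal) add -al.
So helah → helahal.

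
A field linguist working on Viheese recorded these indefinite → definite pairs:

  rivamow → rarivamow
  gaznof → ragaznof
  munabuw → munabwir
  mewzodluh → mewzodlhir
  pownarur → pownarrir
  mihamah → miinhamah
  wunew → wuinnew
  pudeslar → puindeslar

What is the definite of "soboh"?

rivamow and munabuw both end in -w yet inflect differently (rarivamow, munabwir), so the final letter is not what conditions the rule; the last vowel is.
"soboh" has last vowel 'o'. The stems whose last vowel is 'o' (rivamow → rarivamow, gaznof → ragaznof) add the prefix ra-.
So soboh → rasoboh.

rasoboh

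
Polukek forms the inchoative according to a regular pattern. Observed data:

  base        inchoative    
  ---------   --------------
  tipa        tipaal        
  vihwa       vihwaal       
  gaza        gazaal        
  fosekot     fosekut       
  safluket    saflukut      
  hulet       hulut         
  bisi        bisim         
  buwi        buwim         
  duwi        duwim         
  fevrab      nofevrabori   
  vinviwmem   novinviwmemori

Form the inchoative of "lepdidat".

lepdidut

tipa and fevrab both have last vowel 'a' yet inflect differently (tipaal, nofevrabori), so the last vowel is not what conditions the rule; the final letter is.
"lepdidat" ends in -t. The stems ending in -t (fosekot → fosekut, safluket → saflukut, hulet → hulut) change the last vowel to 'u'.
So lepdidat → lepdidut.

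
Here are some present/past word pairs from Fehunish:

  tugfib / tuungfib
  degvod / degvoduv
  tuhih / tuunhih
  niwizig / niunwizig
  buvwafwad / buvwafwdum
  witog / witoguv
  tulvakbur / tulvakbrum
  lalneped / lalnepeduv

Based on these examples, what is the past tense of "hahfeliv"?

haunhfeliv

niwizig and witog both end in -g yet inflect differently (niunwizig, witoguv), so the final letter is not what conditions the rule; the last vowel is.
"hahfeliv" has last vowel 'i'. The stems whose last vowel is 'i' (niwizig → niunwizig, tugfib → tuungfib, tuhih → tuunhih) insert -un- after the first vowel.
The other patterns: stems whose last vowel is 'a' or 'u' delete the last vowel and add -um; stems whose last vowel is 'e' or 'o' add -uv.
So hahfeliv → haunhfeliv.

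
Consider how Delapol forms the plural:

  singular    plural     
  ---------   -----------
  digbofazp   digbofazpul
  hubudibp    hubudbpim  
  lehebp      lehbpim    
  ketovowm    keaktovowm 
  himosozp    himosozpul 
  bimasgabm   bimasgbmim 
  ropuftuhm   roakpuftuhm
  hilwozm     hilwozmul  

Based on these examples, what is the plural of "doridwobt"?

"doridwobt" has second-to-last letter 'b'. The stems whose second-to-last letter is 'b' (lehebp → lehbpim, bimasgabm → bimasgbmim, hubudibp → hubudbpim) delete the last vowel and add -im.
So doridwobt → doridwbtim.

doridwbtim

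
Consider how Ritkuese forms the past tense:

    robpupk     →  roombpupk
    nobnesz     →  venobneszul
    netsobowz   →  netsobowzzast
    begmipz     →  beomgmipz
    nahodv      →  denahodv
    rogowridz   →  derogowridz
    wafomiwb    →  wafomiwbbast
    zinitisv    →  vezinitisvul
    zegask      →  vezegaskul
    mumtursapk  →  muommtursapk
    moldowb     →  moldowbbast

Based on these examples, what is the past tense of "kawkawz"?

begmipz and netsobowz both end in -z yet inflect differently (beomgmipz, netsobowzzast), so the final letter is not what conditions the rule; the second-to-last letter is.
"kawkawz" has second-to-last letter 'w'. The stems whose second-to-last letter is 'w' (wafomiwb → wafomiwbbast, netsobowz → netsobowzzast, moldowb → moldowbbast) double the final consonant and add -ast.
So kawkawz → kawkawzzast.

kawkawzzast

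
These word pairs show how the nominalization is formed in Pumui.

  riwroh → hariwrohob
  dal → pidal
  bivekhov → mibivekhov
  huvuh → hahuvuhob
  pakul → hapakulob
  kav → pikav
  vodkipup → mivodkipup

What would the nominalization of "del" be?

pidel

dal and pakul both end in -l yet inflect differently (pidal, hapakulob), so the final letter is not what conditions the rule; the number of vowels is.
"del" has 1 vowel. The stems with 1 vowel (dal → pidal, kav → pikav) add the prefix pi-.
So del → pidel.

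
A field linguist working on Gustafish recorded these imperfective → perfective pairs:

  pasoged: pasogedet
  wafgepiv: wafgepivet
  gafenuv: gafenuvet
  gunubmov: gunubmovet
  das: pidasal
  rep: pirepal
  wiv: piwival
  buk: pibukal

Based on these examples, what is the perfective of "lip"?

pilipal

wafgepiv and wiv both end in -v yet inflect differently (wafgepivet, piwival), so the final letter is not what conditions the rule; the number of vowels is.
"lip" has 1 vowel. The stems with 1 vowel (das → pidasal, rep → pirepal, wiv → piwival) add pi- … -al around the stem.
So lip → pilipal.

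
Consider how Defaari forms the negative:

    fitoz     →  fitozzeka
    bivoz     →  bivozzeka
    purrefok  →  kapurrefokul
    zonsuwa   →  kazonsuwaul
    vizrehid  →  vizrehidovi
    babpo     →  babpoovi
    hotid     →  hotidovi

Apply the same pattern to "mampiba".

kamampibaul

fitoz and purrefok both have last vowel 'o' yet inflect differently (fitozzeka, kapurrefokul), so the last vowel is not what conditions the rule; the final letter is.
"mampiba" ends in -a. The one such stem in the data (zonsuwa → kazonsuwaul) adds ka- … -ul around the stem, so the same rule applies.
So mampiba → kamampibaul.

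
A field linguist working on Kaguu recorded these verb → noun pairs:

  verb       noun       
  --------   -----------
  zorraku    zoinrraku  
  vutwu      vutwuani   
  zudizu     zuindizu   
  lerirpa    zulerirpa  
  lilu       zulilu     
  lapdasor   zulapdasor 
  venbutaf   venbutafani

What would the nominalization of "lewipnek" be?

zulewipnek

lilu and vutwu both end in -u yet inflect differently (zulilu, vutwuani), so the final letter is not what conditions the rule; the first letter is.
"lewipnek" begins with l-. The stems beginning with l- (lilu → zulilu, lerirpa → zulerirpa, lapdasor → zulapdasor) add the prefix zu-.
So lewipnek → zulewipnek.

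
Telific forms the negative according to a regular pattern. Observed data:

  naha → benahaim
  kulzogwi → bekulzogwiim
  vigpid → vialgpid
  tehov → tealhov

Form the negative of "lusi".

belusiim

kulzogwi and vigpid both have last vowel 'i' yet inflect differently (bekulzogwiim, vialgpid), so the last vowel is not what conditions the rule; whether the stem ends in a vowel or a consonant is.
"lusi" ends in a vowel. The stems ending in a vowel (naha → benahaim, kulzogwi → bekulzogwiim) add be- … -im around the stem.
So lusi → belusiim.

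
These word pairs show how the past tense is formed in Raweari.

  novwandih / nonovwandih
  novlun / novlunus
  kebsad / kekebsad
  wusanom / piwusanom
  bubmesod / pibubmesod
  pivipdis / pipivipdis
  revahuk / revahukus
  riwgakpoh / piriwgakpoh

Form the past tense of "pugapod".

riwgakpoh and novwandih both end in -h yet inflect differently (piriwgakpoh, nonovwandih), so the final letter is not what conditions the rule; the last vowel is.
"pugapod" has last vowel 'o'. The stems whose last vowel is 'o' (bubmesod → pibubmesod, riwgakpoh → piriwgakpoh, wusanom → piwusanom) add the prefix pi-.
The other patterns: stems whose last vowel is 'u' add -us; stems whose last vowel is 'a' or 'i' repeat the first consonant+vowel as a prefix.
So pugapod → pipugapod.

pipugapod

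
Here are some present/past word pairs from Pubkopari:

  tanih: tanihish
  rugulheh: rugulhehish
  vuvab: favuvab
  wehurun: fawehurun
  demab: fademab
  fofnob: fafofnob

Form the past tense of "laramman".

falaramman

"laramman" ends in -n. The one such stem in the data (wehurun → fawehurun) adds the prefix fa-, so the same rule applies.
So laramman → falaramman.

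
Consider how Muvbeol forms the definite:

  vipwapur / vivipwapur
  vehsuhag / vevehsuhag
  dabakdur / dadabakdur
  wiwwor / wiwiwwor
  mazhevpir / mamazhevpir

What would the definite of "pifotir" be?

Every pair shown (vipwapur → vivipwapur, vehsuhag → vevehsuhag, dabakdur → dadabakdur, …) follows the same rule: repeat the first consonant+vowel as a prefix.
So pifotir → pipifotir.

pipifotir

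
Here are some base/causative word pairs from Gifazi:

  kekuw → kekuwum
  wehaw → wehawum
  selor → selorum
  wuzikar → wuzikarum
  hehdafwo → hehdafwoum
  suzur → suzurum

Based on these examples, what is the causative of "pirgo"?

Every pair shown (kekuw → kekuwum, wehaw → wehawum, selor → selorum, …) follows the same rule: add -um.
So pirgo → pirgoum.

pirgoum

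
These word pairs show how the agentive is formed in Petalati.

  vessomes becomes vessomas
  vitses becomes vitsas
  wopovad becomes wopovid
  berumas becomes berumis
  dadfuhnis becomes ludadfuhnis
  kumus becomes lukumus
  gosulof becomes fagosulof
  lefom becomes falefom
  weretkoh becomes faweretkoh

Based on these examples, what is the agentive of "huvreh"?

huvrah

vessomes and berumas both end in -s yet inflect differently (vessomas, berumis), so the final letter is not what conditions the rule; the last vowel is.
"huvreh" has last vowel 'e'. The stems whose last vowel is 'e' (vessomes → vessomas, vitses → vitsas) change the last vowel to 'a'.
The other patterns: stems whose last vowel is 'a' change the last vowel to 'i'; stems whose last vowel is 'i' or 'u' add the prefix lu-; stems whose last vowel is 'o' add the prefix fa-.
So huvreh → huvrah.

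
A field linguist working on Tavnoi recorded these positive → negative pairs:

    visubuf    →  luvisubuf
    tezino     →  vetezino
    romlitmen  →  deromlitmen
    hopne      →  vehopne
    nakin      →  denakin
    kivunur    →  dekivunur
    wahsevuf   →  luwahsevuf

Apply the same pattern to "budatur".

visubuf and kivunur both have last vowel 'u' yet inflect differently (luvisubuf, dekivunur), so the last vowel is not what conditions the rule; the final letter is.
"budatur" ends in -r. The one such stem in the data (kivunur → dekivunur) adds the prefix de-, so the same rule applies.
So budatur → debudatur.

debudatur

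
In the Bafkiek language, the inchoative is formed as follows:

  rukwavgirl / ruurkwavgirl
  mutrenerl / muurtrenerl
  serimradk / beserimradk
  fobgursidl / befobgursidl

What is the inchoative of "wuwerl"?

"wuwerl" has second-to-last letter 'r'. The stems whose second-to-last letter is 'r' (mutrenerl → muurtrenerl, rukwavgirl → ruurkwavgirl) insert -ur- after the first vowel.
The other pattern: stems whose second-to-last letter is 'd' add the prefix be-.
So wuwerl → wuurwerl.

wuurwerl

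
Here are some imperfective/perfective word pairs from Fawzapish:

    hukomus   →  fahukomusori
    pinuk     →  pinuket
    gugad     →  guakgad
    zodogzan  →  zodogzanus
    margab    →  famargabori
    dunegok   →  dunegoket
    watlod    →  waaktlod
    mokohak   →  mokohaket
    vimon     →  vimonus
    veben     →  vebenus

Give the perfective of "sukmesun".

mokohak and gugad both have last vowel 'a' yet inflect differently (mokohaket, guakgad), so the last vowel is not what conditions the rule; the final letter is.
"sukmesun" ends in -n. The stems ending in -n (zodogzan → zodogzanus, vimon → vimonus, veben → vebenus) add -us.
The other patterns: stems ending in -k add -et; stems ending in -d insert -ak- after the first vowel; stems ending in -b or -s add fa- … -ori around the stem.
So sukmesun → sukmesunus.

sukmesunus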